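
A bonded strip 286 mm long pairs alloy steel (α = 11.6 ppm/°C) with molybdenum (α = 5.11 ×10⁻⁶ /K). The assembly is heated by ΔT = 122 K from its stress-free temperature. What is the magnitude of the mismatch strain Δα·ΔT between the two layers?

7.92×10⁻⁴

Δα = |11.6 − 5.11|×10⁻⁶/K = 6.49×10⁻⁶/K.
Mismatch strain = Δα·ΔT = 6.49×10⁻⁶ × 122.0 = 7.92×10⁻⁴.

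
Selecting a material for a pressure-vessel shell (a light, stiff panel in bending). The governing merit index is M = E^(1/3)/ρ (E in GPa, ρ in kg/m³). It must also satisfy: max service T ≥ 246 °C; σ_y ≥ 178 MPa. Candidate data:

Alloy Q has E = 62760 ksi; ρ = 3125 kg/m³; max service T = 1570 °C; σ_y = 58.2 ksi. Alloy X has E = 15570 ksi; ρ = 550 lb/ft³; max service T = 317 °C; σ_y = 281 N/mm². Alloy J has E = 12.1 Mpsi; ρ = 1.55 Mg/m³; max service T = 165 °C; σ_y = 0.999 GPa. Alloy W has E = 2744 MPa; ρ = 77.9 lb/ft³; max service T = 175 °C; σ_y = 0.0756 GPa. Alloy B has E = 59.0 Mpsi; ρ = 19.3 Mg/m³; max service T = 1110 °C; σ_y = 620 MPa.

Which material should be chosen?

alloy Q

Screen on constraints: max service T ≥ 246 °C; σ_y ≥ 178 MPa. Survivors: alloy Q, alloy X, alloy B.
After converting to SI:
  alloy Q: E = 432.7 GPa, ρ = 3125 kg/m³
  alloy X: E = 107.4 GPa, ρ = 8810 kg/m³
  alloy B: E = 406.8 GPa, ρ = 19300 kg/m³
  alloy Q: M = 2.42×10⁻³
  alloy X: M = 0.539×10⁻³
  alloy B: M = 0.384×10⁻³
Highest index: alloy Q.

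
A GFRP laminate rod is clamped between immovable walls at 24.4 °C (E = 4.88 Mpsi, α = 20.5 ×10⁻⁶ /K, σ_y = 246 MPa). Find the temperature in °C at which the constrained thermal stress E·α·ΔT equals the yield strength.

E = 4.88 Mpsi = 33.65 GPa.
E·α·ΔT = 246.0 MPa ⇒ ΔT = 246.0 / (33.65×10³ × 20.5×10⁻⁶) = 356.7 K.
T = 24.4 + 356.7 = 381.1 °C.

381 °C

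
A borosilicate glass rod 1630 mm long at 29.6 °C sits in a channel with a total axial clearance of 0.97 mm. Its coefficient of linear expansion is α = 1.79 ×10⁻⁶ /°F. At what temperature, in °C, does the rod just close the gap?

α = 1.79×10⁻⁶/°F × 9/5 = 3.22×10⁻⁶/K.
α·L₀·ΔT = 0.97 mm ⇒ ΔT = 0.97 / (3.22×10⁻⁶ × 1630.0) = 184.7 K.
T = 29.6 + 184.7 = 214.3 °C.

214 °C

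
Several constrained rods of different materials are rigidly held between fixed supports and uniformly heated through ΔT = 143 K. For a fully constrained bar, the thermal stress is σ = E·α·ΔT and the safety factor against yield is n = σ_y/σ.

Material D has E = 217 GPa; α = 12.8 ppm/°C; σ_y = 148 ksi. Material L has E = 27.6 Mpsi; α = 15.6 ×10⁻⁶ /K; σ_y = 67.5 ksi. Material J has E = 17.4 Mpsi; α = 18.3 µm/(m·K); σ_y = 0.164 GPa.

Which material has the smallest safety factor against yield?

In consistent units (E in GPa, α in ×10⁻⁶/K, σ_y in MPa):
  material D: E = 217.0, α = 12.8, σ_y = 1020 → σ = 397 MPa, n = 2.57
  material L: E = 190.3, α = 15.6, σ_y = 465.4 → σ = 425 MPa, n = 1.10
  material J: E = 120.0, α = 18.3, σ_y = 164.0 → σ = 314 MPa, n = 0.522
Material J has the lowest safety factor, n = 0.522.

material J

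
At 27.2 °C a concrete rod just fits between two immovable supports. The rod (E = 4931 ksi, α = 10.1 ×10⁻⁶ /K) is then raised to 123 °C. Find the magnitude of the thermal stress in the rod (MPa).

E = 4931 ksi = 34.00 GPa.
ΔT = 95.80 K. Constrained thermal stress σ = E·α·ΔT = 34.00×10³ MPa × 10.1×10⁻⁶ × 95.80 = 32.9 MPa (compressive).

32.9 MPa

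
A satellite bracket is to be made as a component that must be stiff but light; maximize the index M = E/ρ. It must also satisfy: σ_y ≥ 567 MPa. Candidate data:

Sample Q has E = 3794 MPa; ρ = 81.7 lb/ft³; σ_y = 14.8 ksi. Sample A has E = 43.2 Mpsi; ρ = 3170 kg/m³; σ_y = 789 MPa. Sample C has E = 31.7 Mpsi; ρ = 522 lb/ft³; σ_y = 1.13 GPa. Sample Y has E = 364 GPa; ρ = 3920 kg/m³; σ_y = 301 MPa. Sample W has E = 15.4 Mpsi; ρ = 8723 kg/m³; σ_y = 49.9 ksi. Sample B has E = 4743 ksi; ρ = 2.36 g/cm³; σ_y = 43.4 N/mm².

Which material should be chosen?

sample A

Screen on constraints: σ_y ≥ 567 MPa. Survivors: sample A, sample C.
In SI units:
  sample A: E = 297.9 GPa, ρ = 3170 kg/m³
  sample C: E = 218.6 GPa, ρ = 8362 kg/m³
  sample A: M = 94.0 MN·m/kg
  sample C: M = 26.1 MN·m/kg
The maximum is for sample A.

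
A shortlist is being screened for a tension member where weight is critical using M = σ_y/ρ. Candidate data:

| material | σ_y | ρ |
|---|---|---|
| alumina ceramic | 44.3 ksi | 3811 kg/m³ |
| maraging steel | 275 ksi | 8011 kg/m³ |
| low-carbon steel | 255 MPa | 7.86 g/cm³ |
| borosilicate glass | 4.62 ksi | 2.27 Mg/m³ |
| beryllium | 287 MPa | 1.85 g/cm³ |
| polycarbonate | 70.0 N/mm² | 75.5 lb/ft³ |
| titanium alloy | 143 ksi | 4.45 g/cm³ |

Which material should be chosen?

After converting to SI:
  alumina ceramic: σ_y = 305.4 MPa, ρ = 3811 kg/m³
  maraging steel: σ_y = 1896 MPa, ρ = 8011 kg/m³
  low-carbon steel: σ_y = 255.0 MPa, ρ = 7860 kg/m³
  borosilicate glass: σ_y = 31.85 MPa, ρ = 2270 kg/m³
  beryllium: σ_y = 287.0 MPa, ρ = 1850 kg/m³
  polycarbonate: σ_y = 70.00 MPa, ρ = 1209 kg/m³
  titanium alloy: σ_y = 986.0 MPa, ρ = 4450 kg/m³
  maraging steel: M = 237 kN·m/kg
  titanium alloy: M = 222 kN·m/kg
  beryllium: M = 155 kN·m/kg
  alumina ceramic: M = 80.1 kN·m/kg
  polycarbonate: M = 57.9 kN·m/kg
  low-carbon steel: M = 32.4 kN·m/kg
  borosilicate glass: M = 14.0 kN·m/kg
Highest index: maraging steel.

maraging steel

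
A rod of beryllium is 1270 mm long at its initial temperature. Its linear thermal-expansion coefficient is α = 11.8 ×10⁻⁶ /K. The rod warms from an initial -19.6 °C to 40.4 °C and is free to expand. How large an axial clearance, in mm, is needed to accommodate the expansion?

ΔT = 40.4 − (-19.6) = 60.00 K.
ΔL = α·L₀·ΔT = 11.8×10⁻⁶ × 1270 mm × 60.00 K = 0.899 mm.

0.899 mm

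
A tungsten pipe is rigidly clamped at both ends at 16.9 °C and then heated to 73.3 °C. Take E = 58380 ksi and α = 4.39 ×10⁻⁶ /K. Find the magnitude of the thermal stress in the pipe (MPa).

99.7 MPa

E = 58380 ksi = 402.5 GPa.
ΔT = 56.40 K. Constrained thermal stress σ = E·α·ΔT = 402.5×10³ MPa × 4.39×10⁻⁶ × 56.40 = 99.7 MPa (compressive).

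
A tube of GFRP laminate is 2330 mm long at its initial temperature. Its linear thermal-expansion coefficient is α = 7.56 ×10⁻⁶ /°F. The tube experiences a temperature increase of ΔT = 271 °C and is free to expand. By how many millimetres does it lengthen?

Convert α: 7.56×10⁻⁶/°F × (9/5) = 13.6×10⁻⁶/K.
ΔL = α·L₀·ΔT = 13.6×10⁻⁶ × 2330 mm × 271.0 K = 8.59 mm.

8.59 mm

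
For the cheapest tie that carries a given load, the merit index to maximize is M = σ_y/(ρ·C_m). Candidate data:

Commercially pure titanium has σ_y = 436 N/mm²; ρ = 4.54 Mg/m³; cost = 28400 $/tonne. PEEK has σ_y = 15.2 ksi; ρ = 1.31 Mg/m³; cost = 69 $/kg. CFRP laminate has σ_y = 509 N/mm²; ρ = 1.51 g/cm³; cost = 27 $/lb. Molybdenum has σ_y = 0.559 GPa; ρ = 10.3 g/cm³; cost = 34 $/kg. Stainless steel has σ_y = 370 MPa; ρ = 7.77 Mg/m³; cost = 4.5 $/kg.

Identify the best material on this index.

stainless steel

Convert each candidate to consistent units, then evaluate M:
  commercially pure titanium: σ_y = 436.0 MPa, ρ = 4540 kg/m³, cost = 28.40 $/kg
  PEEK: σ_y = 104.8 MPa, ρ = 1310 kg/m³, cost = 69.00 $/kg
  CFRP laminate: σ_y = 509.0 MPa, ρ = 1510 kg/m³, cost = 59.52 $/kg
  molybdenum: σ_y = 559.0 MPa, ρ = 10300 kg/m³, cost = 34.00 $/kg
  stainless steel: σ_y = 370.0 MPa, ρ = 7770 kg/m³, cost = 4.500 $/kg
  stainless steel: M = 10.6 kN·m per $
  CFRP laminate: M = 5.66 kN·m per $
  commercially pure titanium: M = 3.38 kN·m per $
  molybdenum: M = 1.60 kN·m per $
  PEEK: M = 1.16 kN·m per $
The maximum is for stainless steel.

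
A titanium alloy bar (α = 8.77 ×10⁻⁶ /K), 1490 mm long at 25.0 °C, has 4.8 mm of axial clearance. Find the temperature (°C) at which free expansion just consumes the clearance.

α·L₀·ΔT = 4.8 mm ⇒ ΔT = 4.8 / (8.77×10⁻⁶ × 1490.0) = 367.3 K.
T = 25.0 + 367.3 = 392.3 °C.

392 °C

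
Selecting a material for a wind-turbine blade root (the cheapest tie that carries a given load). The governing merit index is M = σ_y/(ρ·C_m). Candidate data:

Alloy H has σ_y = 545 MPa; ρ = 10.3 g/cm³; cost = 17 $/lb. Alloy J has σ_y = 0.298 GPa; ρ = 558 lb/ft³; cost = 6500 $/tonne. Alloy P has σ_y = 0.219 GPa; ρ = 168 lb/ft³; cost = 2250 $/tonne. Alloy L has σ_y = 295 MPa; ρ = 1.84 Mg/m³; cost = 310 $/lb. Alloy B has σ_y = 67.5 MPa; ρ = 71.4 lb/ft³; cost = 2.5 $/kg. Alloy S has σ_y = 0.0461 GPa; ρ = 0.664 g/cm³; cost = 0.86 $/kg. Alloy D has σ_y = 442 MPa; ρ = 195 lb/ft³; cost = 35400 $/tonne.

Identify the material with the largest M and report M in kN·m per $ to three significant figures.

After converting to SI:
  alloy H: σ_y = 545.0 MPa, ρ = 10300 kg/m³, cost = 37.48 $/kg
  alloy J: σ_y = 298.0 MPa, ρ = 8938 kg/m³, cost = 6.500 $/kg
  alloy P: σ_y = 219.0 MPa, ρ = 2691 kg/m³, cost = 2.250 $/kg
  alloy L: σ_y = 295.0 MPa, ρ = 1840 kg/m³, cost = 683.4 $/kg
  alloy B: σ_y = 67.50 MPa, ρ = 1144 kg/m³, cost = 2.500 $/kg
  alloy S: σ_y = 46.10 MPa, ρ = 664.0 kg/m³, cost = 0.8600 $/kg
  alloy D: σ_y = 442.0 MPa, ρ = 3124 kg/m³, cost = 35.40 $/kg
  alloy S: M = 80.7 kN·m per $
  alloy P: M = 36.2 kN·m per $
  alloy B: M = 23.6 kN·m per $
  alloy J: M = 5.13 kN·m per $
  alloy D: M = 4.00 kN·m per $
  alloy H: M = 1.41 kN·m per $
  alloy L: M = 0.235 kN·m per $
Alloy S ranks first.

alloy S, M = 80.7 kN·m per $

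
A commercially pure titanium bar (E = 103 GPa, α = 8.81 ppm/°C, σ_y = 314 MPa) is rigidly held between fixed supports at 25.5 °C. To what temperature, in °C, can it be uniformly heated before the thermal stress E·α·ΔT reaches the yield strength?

E·α·ΔT = 314.0 MPa ⇒ ΔT = 314.0 / (103.0×10³ × 8.81×10⁻⁶) = 346.0 K.
T = 25.5 + 346.0 = 371.5 °C.

372 °C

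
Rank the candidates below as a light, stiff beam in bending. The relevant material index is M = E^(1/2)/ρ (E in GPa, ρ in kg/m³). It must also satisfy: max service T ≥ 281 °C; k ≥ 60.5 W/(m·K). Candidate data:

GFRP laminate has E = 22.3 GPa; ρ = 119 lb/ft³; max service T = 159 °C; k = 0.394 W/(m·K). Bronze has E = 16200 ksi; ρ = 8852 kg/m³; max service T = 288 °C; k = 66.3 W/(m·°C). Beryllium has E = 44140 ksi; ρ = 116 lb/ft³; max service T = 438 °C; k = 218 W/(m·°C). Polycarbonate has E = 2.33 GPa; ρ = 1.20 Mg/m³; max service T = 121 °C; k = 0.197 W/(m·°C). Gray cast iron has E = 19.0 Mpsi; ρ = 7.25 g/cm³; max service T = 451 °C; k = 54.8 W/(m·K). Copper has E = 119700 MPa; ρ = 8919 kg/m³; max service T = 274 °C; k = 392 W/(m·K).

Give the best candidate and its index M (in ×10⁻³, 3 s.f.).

Screen on constraints: max service T ≥ 281 °C; k ≥ 60.5 W/(m·K). Survivors: bronze, beryllium.
After converting to SI:
  bronze: E = 111.7 GPa, ρ = 8852 kg/m³
  beryllium: E = 304.3 GPa, ρ = 1858 kg/m³
  beryllium: M = 9.39×10⁻³
  bronze: M = 1.19×10⁻³
Highest index: beryllium.

beryllium, M = 9.39×10⁻³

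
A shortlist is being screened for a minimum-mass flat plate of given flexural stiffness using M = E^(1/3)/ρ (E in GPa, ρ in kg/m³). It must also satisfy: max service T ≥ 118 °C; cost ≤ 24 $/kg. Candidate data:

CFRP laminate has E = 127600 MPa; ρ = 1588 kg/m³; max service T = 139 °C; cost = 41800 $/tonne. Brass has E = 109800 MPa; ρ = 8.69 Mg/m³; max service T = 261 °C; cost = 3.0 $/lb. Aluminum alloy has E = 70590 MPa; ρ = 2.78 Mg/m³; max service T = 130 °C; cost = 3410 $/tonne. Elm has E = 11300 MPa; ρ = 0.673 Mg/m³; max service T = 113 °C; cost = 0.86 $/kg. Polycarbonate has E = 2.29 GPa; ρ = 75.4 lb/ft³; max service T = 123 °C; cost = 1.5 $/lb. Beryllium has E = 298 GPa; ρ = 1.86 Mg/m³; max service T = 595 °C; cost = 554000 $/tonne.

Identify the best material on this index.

Screen on constraints: max service T ≥ 118 °C; cost ≤ 24 $/kg. Survivors: brass, aluminum alloy, polycarbonate.
After converting to SI:
  brass: E = 109.8 GPa, ρ = 8690 kg/m³
  aluminum alloy: E = 70.59 GPa, ρ = 2780 kg/m³
  polycarbonate: E = 2.290 GPa, ρ = 1208 kg/m³
  aluminum alloy: M = 1.49×10⁻³
  polycarbonate: M = 1.09×10⁻³
  brass: M = 0.551×10⁻³
Aluminum alloy has the largest M.

aluminum alloy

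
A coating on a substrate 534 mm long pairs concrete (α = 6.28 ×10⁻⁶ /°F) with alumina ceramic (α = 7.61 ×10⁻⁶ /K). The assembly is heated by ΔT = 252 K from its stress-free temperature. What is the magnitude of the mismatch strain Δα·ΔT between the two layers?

9.31×10⁻⁴

concrete: α = 6.28×10⁻⁶/°F × 9/5 = 11.3×10⁻⁶/K.
Δα = |11.3 − 7.61|×10⁻⁶/K = 3.69×10⁻⁶/K.
Mismatch strain = Δα·ΔT = 3.69×10⁻⁶ × 252.0 = 9.31×10⁻⁴.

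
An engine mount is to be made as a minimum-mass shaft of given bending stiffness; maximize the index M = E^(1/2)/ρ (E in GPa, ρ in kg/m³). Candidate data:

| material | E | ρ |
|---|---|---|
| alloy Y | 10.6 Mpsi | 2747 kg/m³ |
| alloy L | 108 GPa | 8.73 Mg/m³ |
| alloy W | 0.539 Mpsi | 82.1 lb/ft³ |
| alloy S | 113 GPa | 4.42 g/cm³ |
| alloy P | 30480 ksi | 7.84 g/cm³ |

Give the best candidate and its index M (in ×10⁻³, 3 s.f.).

alloy Y, M = 3.11×10⁻³

In SI units:
  alloy Y: E = 73.08 GPa, ρ = 2747 kg/m³
  alloy L: E = 108.0 GPa, ρ = 8730 kg/m³
  alloy W: E = 3.716 GPa, ρ = 1315 kg/m³
  alloy S: E = 113.0 GPa, ρ = 4420 kg/m³
  alloy P: E = 210.2 GPa, ρ = 7840 kg/m³
  alloy Y: M = 3.11×10⁻³
  alloy S: M = 2.41×10⁻³
  alloy P: M = 1.85×10⁻³
  alloy W: M = 1.47×10⁻³
  alloy L: M = 1.19×10⁻³
Alloy Y ranks first.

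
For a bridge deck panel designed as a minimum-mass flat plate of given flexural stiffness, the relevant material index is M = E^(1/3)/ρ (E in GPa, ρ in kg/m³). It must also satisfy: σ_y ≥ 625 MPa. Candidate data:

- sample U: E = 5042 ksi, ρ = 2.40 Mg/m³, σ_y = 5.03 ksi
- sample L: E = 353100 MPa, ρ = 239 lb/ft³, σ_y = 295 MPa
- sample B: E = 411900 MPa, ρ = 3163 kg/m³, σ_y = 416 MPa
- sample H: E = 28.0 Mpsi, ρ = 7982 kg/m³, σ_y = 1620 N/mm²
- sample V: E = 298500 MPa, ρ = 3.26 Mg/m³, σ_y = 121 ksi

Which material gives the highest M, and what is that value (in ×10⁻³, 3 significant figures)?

Screen on constraints: σ_y ≥ 625 MPa. Survivors: sample H, sample V.
In SI units:
  sample H: E = 193.1 GPa, ρ = 7982 kg/m³
  sample V: E = 298.5 GPa, ρ = 3260 kg/m³
  sample V: M = 2.05×10⁻³
  sample H: M = 0.724×10⁻³
Sample V has the largest M.

sample V, M = 2.05×10⁻³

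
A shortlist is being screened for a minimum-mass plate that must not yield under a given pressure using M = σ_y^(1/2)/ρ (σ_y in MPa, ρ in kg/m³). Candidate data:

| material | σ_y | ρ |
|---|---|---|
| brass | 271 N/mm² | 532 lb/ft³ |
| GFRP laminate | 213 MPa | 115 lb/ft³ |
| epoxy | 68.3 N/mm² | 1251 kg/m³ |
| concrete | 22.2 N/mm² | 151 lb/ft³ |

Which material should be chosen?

GFRP laminate

Normalizing units and computing the index:
  brass: σ_y = 271.0 MPa, ρ = 8522 kg/m³
  GFRP laminate: σ_y = 213.0 MPa, ρ = 1842 kg/m³
  epoxy: σ_y = 68.30 MPa, ρ = 1251 kg/m³
  concrete: σ_y = 22.20 MPa, ρ = 2419 kg/m³
  GFRP laminate: M = 7.92×10⁻³
  epoxy: M = 6.61×10⁻³
  concrete: M = 1.95×10⁻³
  brass: M = 1.93×10⁻³
GFRP laminate has the largest M.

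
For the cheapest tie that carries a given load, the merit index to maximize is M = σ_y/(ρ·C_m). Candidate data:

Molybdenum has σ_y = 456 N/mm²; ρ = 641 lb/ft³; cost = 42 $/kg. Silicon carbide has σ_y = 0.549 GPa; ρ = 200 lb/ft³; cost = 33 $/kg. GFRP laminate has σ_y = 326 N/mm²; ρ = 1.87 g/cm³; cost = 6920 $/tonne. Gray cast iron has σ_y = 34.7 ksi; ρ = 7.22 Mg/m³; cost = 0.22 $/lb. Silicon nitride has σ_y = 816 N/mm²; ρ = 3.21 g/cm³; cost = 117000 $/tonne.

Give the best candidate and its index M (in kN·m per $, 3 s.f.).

gray cast iron, M = 68.3 kN·m per $

Putting every candidate on a common basis:
  molybdenum: σ_y = 456.0 MPa, ρ = 10270 kg/m³, cost = 42.00 $/kg
  silicon carbide: σ_y = 549.0 MPa, ρ = 3204 kg/m³, cost = 33.00 $/kg
  GFRP laminate: σ_y = 326.0 MPa, ρ = 1870 kg/m³, cost = 6.920 $/kg
  gray cast iron: σ_y = 239.2 MPa, ρ = 7220 kg/m³, cost = 0.4850 $/kg
  silicon nitride: σ_y = 816.0 MPa, ρ = 3210 kg/m³, cost = 117.0 $/kg
  gray cast iron: M = 68.3 kN·m per $
  GFRP laminate: M = 25.2 kN·m per $
  silicon carbide: M = 5.19 kN·m per $
  silicon nitride: M = 2.17 kN·m per $
  molybdenum: M = 1.06 kN·m per $
Gray cast iron has the largest M.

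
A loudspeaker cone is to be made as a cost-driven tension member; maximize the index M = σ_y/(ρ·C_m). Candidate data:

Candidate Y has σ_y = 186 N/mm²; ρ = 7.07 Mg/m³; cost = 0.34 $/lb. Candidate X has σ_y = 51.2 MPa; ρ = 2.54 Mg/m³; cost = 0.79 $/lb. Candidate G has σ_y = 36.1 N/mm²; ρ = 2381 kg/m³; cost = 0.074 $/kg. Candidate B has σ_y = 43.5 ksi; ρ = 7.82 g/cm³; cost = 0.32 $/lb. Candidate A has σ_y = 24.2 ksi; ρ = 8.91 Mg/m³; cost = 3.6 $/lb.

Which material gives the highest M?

In SI units:
  candidate Y: σ_y = 186.0 MPa, ρ = 7070 kg/m³, cost = 0.7496 $/kg
  candidate X: σ_y = 51.20 MPa, ρ = 2540 kg/m³, cost = 1.742 $/kg
  candidate G: σ_y = 36.10 MPa, ρ = 2381 kg/m³, cost = 0.07400 $/kg
  candidate B: σ_y = 299.9 MPa, ρ = 7820 kg/m³, cost = 0.7055 $/kg
  candidate A: σ_y = 166.9 MPa, ρ = 8910 kg/m³, cost = 7.937 $/kg
  candidate G: M = 205 kN·m per $
  candidate B: M = 54.4 kN·m per $
  candidate Y: M = 35.1 kN·m per $
  candidate X: M = 11.6 kN·m per $
  candidate A: M = 2.36 kN·m per $
The maximum is for candidate G.

candidate G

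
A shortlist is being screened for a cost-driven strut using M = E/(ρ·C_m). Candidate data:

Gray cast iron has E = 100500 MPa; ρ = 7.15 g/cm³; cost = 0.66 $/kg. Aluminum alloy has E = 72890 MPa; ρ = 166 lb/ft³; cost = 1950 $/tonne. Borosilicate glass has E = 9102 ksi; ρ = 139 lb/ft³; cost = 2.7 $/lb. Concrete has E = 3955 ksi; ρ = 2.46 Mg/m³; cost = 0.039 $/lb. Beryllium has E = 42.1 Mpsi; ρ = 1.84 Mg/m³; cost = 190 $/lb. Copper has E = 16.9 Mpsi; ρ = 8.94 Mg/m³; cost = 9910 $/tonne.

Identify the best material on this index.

concrete

Convert each candidate to consistent units, then evaluate M:
  gray cast iron: E = 100.5 GPa, ρ = 7150 kg/m³, cost = 0.6600 $/kg
  aluminum alloy: E = 72.89 GPa, ρ = 2659 kg/m³, cost = 1.950 $/kg
  borosilicate glass: E = 62.76 GPa, ρ = 2227 kg/m³, cost = 5.952 $/kg
  concrete: E = 27.27 GPa, ρ = 2460 kg/m³, cost = 0.08598 $/kg
  beryllium: E = 290.3 GPa, ρ = 1840 kg/m³, cost = 418.9 $/kg
  copper: E = 116.5 GPa, ρ = 8940 kg/m³, cost = 9.910 $/kg
  concrete: M = 129 MN·m per $
  gray cast iron: M = 21.3 MN·m per $
  aluminum alloy: M = 14.1 MN·m per $
  borosilicate glass: M = 4.74 MN·m per $
  copper: M = 1.32 MN·m per $
  beryllium: M = 0.377 MN·m per $
Highest index: concrete.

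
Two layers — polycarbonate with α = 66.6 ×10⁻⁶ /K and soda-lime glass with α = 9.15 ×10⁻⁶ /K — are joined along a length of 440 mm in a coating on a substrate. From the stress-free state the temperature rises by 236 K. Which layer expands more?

α(polycarbonate) = 66.6×10⁻⁶/K vs α(soda-lime glass) = 9.15×10⁻⁶/K.
Higher α expands more for the same ΔT: polycarbonate.

polycarbonate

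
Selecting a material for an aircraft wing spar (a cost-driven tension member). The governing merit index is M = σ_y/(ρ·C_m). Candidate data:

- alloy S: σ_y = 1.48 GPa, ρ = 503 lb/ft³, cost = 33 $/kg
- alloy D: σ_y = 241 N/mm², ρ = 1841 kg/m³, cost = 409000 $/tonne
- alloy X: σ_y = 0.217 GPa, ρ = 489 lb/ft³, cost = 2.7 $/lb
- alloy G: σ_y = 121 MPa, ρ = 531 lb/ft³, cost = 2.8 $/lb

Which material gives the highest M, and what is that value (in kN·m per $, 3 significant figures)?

alloy S, M = 5.57 kN·m per $

After converting to SI:
  alloy S: σ_y = 1480 MPa, ρ = 8057 kg/m³, cost = 33.00 $/kg
  alloy D: σ_y = 241.0 MPa, ρ = 1841 kg/m³, cost = 409.0 $/kg
  alloy X: σ_y = 217.0 MPa, ρ = 7833 kg/m³, cost = 5.952 $/kg
  alloy G: σ_y = 121.0 MPa, ρ = 8506 kg/m³, cost = 6.173 $/kg
  alloy S: M = 5.57 kN·m per $
  alloy X: M = 4.65 kN·m per $
  alloy G: M = 2.30 kN·m per $
  alloy D: M = 0.320 kN·m per $
Highest index: alloy S.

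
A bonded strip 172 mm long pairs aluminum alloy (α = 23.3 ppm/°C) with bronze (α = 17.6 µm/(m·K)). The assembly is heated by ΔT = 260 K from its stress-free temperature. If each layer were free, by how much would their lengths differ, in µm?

255 µm

Δα = |23.3 − 17.6|×10⁻⁶/K = 5.70×10⁻⁶/K.
ΔL_mismatch = Δα·L·ΔT = 5.70×10⁻⁶ × 172.0 mm × 260.0 K = 255 µm.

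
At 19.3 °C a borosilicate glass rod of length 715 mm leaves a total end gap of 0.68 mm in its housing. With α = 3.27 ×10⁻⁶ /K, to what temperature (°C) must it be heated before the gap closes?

310 °C

α·L₀·ΔT = 0.68 mm ⇒ ΔT = 0.68 / (3.27×10⁻⁶ × 715.0) = 290.8 K.
T = 19.3 + 290.8 = 310.1 °C.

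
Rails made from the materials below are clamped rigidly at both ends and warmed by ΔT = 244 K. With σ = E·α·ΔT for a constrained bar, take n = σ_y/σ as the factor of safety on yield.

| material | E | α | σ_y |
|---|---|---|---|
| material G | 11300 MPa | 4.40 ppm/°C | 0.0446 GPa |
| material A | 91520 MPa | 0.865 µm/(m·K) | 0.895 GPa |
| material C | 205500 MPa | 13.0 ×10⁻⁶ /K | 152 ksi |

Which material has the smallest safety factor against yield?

Per material, after unit conversion:
  material G: E = 11.30, α = 4.40, σ_y = 44.60 → σ = 12.1 MPa, n = 3.68
  material A: E = 91.52, α = 0.865, σ_y = 895.0 → σ = 19.3 MPa, n = 46.3
  material C: E = 205.5, α = 13.0, σ_y = 1048 → σ = 652 MPa, n = 1.61
Smallest n: material C with n = 1.61.

material C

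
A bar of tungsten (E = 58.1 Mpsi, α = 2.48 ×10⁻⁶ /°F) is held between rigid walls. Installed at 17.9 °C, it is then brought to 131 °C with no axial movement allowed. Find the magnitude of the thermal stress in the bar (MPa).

E = 58.1 Mpsi = 400.6 GPa.
α = 2.48×10⁻⁶/°F × 9/5 = 4.46×10⁻⁶/K.
ΔT = 113.1 K. Constrained thermal stress σ = E·α·ΔT = 400.6×10³ MPa × 4.46×10⁻⁶ × 113.1 = 202 MPa (compressive).

202 MPa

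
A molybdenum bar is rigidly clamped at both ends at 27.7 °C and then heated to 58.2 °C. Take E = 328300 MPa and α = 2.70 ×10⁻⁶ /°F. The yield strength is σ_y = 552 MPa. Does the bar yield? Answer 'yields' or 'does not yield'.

does not yield

E = 328300 MPa = 328.3 GPa.
α = 2.70×10⁻⁶/°F × 9/5 = 4.86×10⁻⁶/K.
ΔT = 30.50 K. Constrained thermal stress σ = E·α·ΔT = 328.3×10³ MPa × 4.86×10⁻⁶ × 30.50 = 48.7 MPa (compressive).
Compare to σ_y = 552 MPa: σ < σ_y, so it does not yield.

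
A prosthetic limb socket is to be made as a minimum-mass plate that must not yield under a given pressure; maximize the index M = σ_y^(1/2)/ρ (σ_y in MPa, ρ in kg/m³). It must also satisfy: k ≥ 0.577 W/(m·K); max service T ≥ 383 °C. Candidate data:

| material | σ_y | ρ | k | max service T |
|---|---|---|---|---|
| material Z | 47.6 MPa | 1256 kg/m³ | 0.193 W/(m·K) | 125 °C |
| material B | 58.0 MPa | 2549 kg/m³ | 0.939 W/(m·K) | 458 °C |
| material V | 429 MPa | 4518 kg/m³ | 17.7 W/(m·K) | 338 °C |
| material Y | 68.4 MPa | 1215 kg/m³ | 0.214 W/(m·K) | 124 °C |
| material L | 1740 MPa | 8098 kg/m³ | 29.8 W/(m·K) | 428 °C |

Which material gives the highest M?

Screen on constraints: k ≥ 0.577 W/(m·K); max service T ≥ 383 °C. Survivors: material B, material L.
Evaluate M for each candidate:
  material L: M = 5.15×10⁻³
  material B: M = 2.99×10⁻³
Material L ranks first.

material L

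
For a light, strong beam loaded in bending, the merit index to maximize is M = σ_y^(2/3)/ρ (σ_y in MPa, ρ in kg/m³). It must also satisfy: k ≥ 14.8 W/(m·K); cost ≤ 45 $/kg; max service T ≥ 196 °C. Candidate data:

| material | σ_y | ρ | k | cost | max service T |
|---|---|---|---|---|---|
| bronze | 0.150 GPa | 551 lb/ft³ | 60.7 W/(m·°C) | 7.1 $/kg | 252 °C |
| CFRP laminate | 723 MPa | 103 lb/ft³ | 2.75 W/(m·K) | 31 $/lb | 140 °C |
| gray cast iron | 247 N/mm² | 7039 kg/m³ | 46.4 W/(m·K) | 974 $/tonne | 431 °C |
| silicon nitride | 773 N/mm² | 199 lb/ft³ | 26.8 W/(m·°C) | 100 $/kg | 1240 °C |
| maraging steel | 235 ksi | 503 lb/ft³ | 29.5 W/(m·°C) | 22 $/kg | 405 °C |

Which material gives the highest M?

maraging steel

Screen on constraints: k ≥ 14.8 W/(m·K); cost ≤ 45 $/kg; max service T ≥ 196 °C. Survivors: bronze, gray cast iron, maraging steel.
After converting to SI:
  bronze: σ_y = 150.0 MPa, ρ = 8826 kg/m³
  gray cast iron: σ_y = 247.0 MPa, ρ = 7039 kg/m³
  maraging steel: σ_y = 1620 MPa, ρ = 8057 kg/m³
  maraging steel: M = 17.1×10⁻³
  gray cast iron: M = 5.59×10⁻³
  bronze: M = 3.20×10⁻³
Maraging steel ranks first.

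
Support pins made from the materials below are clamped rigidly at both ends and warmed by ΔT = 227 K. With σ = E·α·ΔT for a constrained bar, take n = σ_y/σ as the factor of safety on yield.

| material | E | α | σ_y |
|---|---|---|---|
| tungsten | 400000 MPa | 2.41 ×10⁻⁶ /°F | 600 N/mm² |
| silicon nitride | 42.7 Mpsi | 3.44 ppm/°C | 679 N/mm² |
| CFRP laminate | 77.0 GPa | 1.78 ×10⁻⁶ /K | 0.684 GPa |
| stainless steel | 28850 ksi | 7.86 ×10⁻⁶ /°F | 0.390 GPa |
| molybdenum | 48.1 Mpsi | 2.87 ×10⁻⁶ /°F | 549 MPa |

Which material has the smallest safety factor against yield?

In consistent units (E in GPa, α in ×10⁻⁶/K, σ_y in MPa):
  tungsten: E = 400.0, α = 4.34, σ_y = 600.0 → σ = 394 MPa, n = 1.52
  silicon nitride: E = 294.4, α = 3.44, σ_y = 679.0 → σ = 230 MPa, n = 2.95
  CFRP laminate: E = 77.00, α = 1.78, σ_y = 684.0 → σ = 31.1 MPa, n = 22.0
  stainless steel: E = 198.9, α = 14.1, σ_y = 390.0 → σ = 639 MPa, n = 0.610
  molybdenum: E = 331.6, α = 5.17, σ_y = 549.0 → σ = 389 MPa, n = 1.41
Smallest n: stainless steel with n = 0.610.

stainless steel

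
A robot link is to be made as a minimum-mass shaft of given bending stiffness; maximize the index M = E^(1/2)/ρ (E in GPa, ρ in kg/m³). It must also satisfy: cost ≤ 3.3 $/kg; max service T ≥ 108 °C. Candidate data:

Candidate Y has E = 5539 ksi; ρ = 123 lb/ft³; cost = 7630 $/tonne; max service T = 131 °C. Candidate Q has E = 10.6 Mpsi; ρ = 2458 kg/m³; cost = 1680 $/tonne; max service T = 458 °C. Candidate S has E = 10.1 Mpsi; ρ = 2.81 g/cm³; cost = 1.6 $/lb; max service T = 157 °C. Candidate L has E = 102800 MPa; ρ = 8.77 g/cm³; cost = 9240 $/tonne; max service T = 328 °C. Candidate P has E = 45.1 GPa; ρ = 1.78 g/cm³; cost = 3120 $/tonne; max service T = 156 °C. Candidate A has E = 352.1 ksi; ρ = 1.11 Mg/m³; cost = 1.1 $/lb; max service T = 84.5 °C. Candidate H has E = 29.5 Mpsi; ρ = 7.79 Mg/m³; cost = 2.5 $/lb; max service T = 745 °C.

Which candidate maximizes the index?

candidate P

Screen on constraints: cost ≤ 3.3 $/kg; max service T ≥ 108 °C. Survivors: candidate Q, candidate P.
Convert each candidate to consistent units, then evaluate M:
  candidate Q: E = 73.08 GPa, ρ = 2458 kg/m³
  candidate P: E = 45.10 GPa, ρ = 1780 kg/m³
  candidate P: M = 3.77×10⁻³
  candidate Q: M = 3.48×10⁻³
Candidate P ranks first.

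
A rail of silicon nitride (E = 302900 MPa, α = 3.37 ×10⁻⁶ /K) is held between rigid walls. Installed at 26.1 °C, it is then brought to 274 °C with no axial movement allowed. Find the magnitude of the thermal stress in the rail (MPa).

E = 302900 MPa = 302.9 GPa.
ΔT = 247.9 K. Constrained thermal stress σ = E·α·ΔT = 302.9×10³ MPa × 3.37×10⁻⁶ × 247.9 = 253 MPa (compressive).

253 MPa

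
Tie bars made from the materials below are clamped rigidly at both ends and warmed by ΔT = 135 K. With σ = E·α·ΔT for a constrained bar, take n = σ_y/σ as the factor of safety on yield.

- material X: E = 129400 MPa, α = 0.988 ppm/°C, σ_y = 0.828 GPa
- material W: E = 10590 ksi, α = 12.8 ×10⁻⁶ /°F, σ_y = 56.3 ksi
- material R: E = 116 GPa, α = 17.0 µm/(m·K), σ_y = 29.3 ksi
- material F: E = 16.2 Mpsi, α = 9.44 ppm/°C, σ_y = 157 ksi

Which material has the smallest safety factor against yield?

material R

Converting E to GPa, α to ×10⁻⁶/K, σ_y to MPa, then σ and n for each:
  material X: E = 129.4, α = 0.988, σ_y = 828.0 → σ = 17.3 MPa, n = 48.0
  material W: E = 73.02, α = 23.0, σ_y = 388.2 → σ = 227 MPa, n = 1.71
  material R: E = 116.0, α = 17.0, σ_y = 202.0 → σ = 266 MPa, n = 0.759
  material F: E = 111.7, α = 9.44, σ_y = 1082 → σ = 142 MPa, n = 7.60
The minimum is material R at n = 0.759.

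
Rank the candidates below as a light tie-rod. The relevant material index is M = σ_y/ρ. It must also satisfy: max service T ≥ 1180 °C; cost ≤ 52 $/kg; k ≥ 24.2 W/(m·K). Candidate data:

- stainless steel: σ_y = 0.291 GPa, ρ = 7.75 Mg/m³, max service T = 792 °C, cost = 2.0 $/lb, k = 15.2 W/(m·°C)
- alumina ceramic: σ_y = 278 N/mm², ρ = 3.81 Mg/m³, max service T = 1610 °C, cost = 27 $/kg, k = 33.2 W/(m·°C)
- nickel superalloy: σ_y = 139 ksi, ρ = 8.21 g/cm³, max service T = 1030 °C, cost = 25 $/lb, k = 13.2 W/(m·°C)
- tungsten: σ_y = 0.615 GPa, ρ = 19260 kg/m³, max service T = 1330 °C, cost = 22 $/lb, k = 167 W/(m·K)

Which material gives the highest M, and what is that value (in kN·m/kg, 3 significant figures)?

alumina ceramic, M = 73.0 kN·m/kg

Screen on constraints: max service T ≥ 1180 °C; cost ≤ 52 $/kg; k ≥ 24.2 W/(m·K). Survivors: alumina ceramic, tungsten.
After converting to SI:
  alumina ceramic: σ_y = 278.0 MPa, ρ = 3810 kg/m³
  tungsten: σ_y = 615.0 MPa, ρ = 19260 kg/m³
  alumina ceramic: M = 73.0 kN·m/kg
  tungsten: M = 31.9 kN·m/kg
Highest index: alumina ceramic.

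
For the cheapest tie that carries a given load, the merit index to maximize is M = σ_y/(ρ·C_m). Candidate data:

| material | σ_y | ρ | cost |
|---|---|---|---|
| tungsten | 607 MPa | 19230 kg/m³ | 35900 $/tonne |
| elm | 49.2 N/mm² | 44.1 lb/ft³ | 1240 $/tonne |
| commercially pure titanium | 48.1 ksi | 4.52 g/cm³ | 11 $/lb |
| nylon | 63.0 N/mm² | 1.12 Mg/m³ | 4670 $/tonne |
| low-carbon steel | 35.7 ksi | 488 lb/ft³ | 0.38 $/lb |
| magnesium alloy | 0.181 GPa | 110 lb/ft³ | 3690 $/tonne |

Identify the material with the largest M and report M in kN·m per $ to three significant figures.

elm, M = 56.2 kN·m per $

Putting every candidate on a common basis:
  tungsten: σ_y = 607.0 MPa, ρ = 19230 kg/m³, cost = 35.90 $/kg
  elm: σ_y = 49.20 MPa, ρ = 706.4 kg/m³, cost = 1.240 $/kg
  commercially pure titanium: σ_y = 331.6 MPa, ρ = 4520 kg/m³, cost = 24.25 $/kg
  nylon: σ_y = 63.00 MPa, ρ = 1120 kg/m³, cost = 4.670 $/kg
  low-carbon steel: σ_y = 246.1 MPa, ρ = 7817 kg/m³, cost = 0.8377 $/kg
  magnesium alloy: σ_y = 181.0 MPa, ρ = 1762 kg/m³, cost = 3.690 $/kg
  elm: M = 56.2 kN·m per $
  low-carbon steel: M = 37.6 kN·m per $
  magnesium alloy: M = 27.8 kN·m per $
  nylon: M = 12.0 kN·m per $
  commercially pure titanium: M = 3.03 kN·m per $
  tungsten: M = 0.879 kN·m per $
Elm has the largest M.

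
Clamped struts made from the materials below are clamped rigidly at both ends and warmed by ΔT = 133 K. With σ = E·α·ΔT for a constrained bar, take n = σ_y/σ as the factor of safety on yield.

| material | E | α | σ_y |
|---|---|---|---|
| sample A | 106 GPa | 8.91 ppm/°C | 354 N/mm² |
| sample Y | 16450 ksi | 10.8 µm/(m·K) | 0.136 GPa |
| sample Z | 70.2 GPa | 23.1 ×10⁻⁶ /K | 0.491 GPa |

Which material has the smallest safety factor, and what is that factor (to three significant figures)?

Per material, after unit conversion:
  sample A: E = 106.0, α = 8.91, σ_y = 354.0 → σ = 126 MPa, n = 2.82
  sample Y: E = 113.4, α = 10.8, σ_y = 136.0 → σ = 163 MPa, n = 0.835
  sample Z: E = 70.20, α = 23.1, σ_y = 491.0 → σ = 216 MPa, n = 2.28
Sample Y has the lowest safety factor, n = 0.835.

sample Y, n = 0.835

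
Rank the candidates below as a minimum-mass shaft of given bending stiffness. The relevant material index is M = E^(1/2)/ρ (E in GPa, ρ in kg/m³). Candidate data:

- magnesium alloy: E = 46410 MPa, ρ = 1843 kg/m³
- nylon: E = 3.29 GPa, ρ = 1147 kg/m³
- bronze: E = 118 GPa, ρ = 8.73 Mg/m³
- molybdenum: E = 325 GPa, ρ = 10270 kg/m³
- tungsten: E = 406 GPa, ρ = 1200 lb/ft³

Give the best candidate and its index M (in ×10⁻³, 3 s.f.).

Putting every candidate on a common basis:
  magnesium alloy: E = 46.41 GPa, ρ = 1843 kg/m³
  nylon: E = 3.290 GPa, ρ = 1147 kg/m³
  bronze: E = 118.0 GPa, ρ = 8730 kg/m³
  molybdenum: E = 325.0 GPa, ρ = 10270 kg/m³
  tungsten: E = 406.0 GPa, ρ = 19220 kg/m³
  magnesium alloy: M = 3.70×10⁻³
  molybdenum: M = 1.76×10⁻³
  nylon: M = 1.58×10⁻³
  bronze: M = 1.24×10⁻³
  tungsten: M = 1.05×10⁻³
Highest index: magnesium alloy.

magnesium alloy, M = 3.70×10⁻³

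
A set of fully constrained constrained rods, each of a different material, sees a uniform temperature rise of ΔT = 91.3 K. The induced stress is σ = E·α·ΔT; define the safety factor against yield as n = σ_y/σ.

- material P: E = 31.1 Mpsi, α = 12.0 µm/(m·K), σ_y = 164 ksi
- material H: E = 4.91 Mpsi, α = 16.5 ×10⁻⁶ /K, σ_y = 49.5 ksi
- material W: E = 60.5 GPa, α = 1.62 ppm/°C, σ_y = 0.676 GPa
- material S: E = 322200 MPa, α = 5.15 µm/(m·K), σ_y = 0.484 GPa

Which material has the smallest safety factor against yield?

Converting E to GPa, α to ×10⁻⁶/K, σ_y to MPa, then σ and n for each:
  material P: E = 214.4, α = 12.0, σ_y = 1131 → σ = 235 MPa, n = 4.81
  material H: E = 33.85, α = 16.5, σ_y = 341.3 → σ = 51.0 MPa, n = 6.69
  material W: E = 60.50, α = 1.62, σ_y = 676.0 → σ = 8.95 MPa, n = 75.5
  material S: E = 322.2, α = 5.15, σ_y = 484.0 → σ = 151 MPa, n = 3.19
The minimum is material S at n = 3.19.

material S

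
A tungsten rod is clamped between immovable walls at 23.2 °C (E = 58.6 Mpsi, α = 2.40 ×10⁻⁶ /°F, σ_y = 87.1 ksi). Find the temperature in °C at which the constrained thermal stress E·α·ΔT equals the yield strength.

E = 58.6 Mpsi = 404.0 GPa.
α = 2.40×10⁻⁶/°F × 9/5 = 4.32×10⁻⁶/K.
σ_y = 87.1 ksi = 600.5 MPa.
E·α·ΔT = 600.5 MPa ⇒ ΔT = 600.5 / (404.0×10³ × 4.32×10⁻⁶) = 344.1 K.
T = 23.2 + 344.1 = 367.3 °C.

367 °C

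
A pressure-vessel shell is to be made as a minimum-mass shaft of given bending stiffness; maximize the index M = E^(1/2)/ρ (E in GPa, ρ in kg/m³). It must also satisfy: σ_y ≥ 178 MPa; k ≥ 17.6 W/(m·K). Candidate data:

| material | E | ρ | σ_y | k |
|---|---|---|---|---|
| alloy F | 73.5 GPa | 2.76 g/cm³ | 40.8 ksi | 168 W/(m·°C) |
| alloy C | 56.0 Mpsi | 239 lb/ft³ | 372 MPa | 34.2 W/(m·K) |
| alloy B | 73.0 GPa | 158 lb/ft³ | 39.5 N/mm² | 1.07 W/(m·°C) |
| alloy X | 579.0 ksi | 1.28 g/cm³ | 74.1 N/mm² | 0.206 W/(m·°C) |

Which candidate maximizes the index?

Screen on constraints: σ_y ≥ 178 MPa; k ≥ 17.6 W/(m·K). Survivors: alloy F, alloy C.
After converting to SI:
  alloy F: E = 73.50 GPa, ρ = 2760 kg/m³
  alloy C: E = 386.1 GPa, ρ = 3828 kg/m³
  alloy C: M = 5.13×10⁻³
  alloy F: M = 3.11×10⁻³
Alloy C ranks first.

alloy C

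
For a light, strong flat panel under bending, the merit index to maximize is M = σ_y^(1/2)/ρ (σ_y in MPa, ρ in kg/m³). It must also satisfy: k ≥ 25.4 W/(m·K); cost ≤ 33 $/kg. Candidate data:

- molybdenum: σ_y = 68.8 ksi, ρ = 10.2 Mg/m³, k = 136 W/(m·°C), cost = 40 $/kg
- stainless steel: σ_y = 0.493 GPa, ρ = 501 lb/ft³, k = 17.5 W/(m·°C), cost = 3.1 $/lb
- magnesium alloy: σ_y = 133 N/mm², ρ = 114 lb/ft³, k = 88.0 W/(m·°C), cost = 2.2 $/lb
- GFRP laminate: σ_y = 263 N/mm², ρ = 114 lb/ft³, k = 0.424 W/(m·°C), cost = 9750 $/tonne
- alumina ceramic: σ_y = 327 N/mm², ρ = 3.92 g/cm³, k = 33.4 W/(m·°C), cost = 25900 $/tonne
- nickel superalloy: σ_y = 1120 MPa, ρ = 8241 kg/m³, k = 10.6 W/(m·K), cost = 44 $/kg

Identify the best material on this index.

Screen on constraints: k ≥ 25.4 W/(m·K); cost ≤ 33 $/kg. Survivors: magnesium alloy, alumina ceramic.
After converting to SI:
  magnesium alloy: σ_y = 133.0 MPa, ρ = 1826 kg/m³
  alumina ceramic: σ_y = 327.0 MPa, ρ = 3920 kg/m³
  magnesium alloy: M = 6.32×10⁻³
  alumina ceramic: M = 4.61×10⁻³
Highest index: magnesium alloy.

magnesium alloy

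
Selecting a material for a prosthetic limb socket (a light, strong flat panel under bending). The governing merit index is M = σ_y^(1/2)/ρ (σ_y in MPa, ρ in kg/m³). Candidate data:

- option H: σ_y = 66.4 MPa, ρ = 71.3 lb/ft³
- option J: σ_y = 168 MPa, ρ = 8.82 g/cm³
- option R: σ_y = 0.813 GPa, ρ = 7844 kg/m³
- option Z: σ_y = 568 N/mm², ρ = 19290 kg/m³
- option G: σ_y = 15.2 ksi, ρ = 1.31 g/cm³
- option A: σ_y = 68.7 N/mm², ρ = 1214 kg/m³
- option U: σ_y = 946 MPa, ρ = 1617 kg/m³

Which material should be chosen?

option U

In SI units:
  option H: σ_y = 66.40 MPa, ρ = 1142 kg/m³
  option J: σ_y = 168.0 MPa, ρ = 8820 kg/m³
  option R: σ_y = 813.0 MPa, ρ = 7844 kg/m³
  option Z: σ_y = 568.0 MPa, ρ = 19290 kg/m³
  option G: σ_y = 104.8 MPa, ρ = 1310 kg/m³
  option A: σ_y = 68.70 MPa, ρ = 1214 kg/m³
  option U: σ_y = 946.0 MPa, ρ = 1617 kg/m³
  option U: M = 19.0×10⁻³
  option G: M = 7.81×10⁻³
  option H: M = 7.13×10⁻³
  option A: M = 6.83×10⁻³
  option R: M = 3.64×10⁻³
  option J: M = 1.47×10⁻³
  option Z: M = 1.24×10⁻³
Highest index: option U.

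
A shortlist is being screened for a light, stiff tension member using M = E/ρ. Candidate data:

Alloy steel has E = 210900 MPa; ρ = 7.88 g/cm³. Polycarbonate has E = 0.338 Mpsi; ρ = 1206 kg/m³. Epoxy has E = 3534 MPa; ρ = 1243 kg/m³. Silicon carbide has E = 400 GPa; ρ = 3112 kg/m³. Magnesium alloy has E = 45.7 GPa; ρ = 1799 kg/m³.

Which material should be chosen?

Normalizing units and computing the index:
  alloy steel: E = 210.9 GPa, ρ = 7880 kg/m³
  polycarbonate: E = 2.330 GPa, ρ = 1206 kg/m³
  epoxy: E = 3.534 GPa, ρ = 1243 kg/m³
  silicon carbide: E = 400.0 GPa, ρ = 3112 kg/m³
  magnesium alloy: E = 45.70 GPa, ρ = 1799 kg/m³
  silicon carbide: M = 129 MN·m/kg
  alloy steel: M = 26.8 MN·m/kg
  magnesium alloy: M = 25.4 MN·m/kg
  epoxy: M = 2.84 MN·m/kg
  polycarbonate: M = 1.93 MN·m/kg
The maximum is for silicon carbide.

silicon carbide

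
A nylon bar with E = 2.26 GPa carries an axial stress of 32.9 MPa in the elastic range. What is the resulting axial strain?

0.0146

ε = σ/E = 32.9 / 2260 = 0.0146.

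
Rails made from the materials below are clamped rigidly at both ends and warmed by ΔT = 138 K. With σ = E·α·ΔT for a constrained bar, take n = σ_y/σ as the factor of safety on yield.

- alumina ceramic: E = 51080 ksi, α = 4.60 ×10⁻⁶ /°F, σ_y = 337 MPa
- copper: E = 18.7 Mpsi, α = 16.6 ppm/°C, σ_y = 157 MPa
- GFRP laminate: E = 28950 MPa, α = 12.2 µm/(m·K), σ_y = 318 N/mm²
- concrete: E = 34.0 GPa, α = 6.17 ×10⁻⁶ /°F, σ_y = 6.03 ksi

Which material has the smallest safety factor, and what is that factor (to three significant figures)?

copper, n = 0.532

Converting E to GPa, α to ×10⁻⁶/K, σ_y to MPa, then σ and n for each:
  alumina ceramic: E = 352.2, α = 8.28, σ_y = 337.0 → σ = 402 MPa, n = 0.837
  copper: E = 128.9, α = 16.6, σ_y = 157.0 → σ = 295 MPa, n = 0.532
  GFRP laminate: E = 28.95, α = 12.2, σ_y = 318.0 → σ = 48.7 MPa, n = 6.52
  concrete: E = 34.00, α = 11.1, σ_y = 41.58 → σ = 52.1 MPa, n = 0.798
Smallest n: copper with n = 0.532.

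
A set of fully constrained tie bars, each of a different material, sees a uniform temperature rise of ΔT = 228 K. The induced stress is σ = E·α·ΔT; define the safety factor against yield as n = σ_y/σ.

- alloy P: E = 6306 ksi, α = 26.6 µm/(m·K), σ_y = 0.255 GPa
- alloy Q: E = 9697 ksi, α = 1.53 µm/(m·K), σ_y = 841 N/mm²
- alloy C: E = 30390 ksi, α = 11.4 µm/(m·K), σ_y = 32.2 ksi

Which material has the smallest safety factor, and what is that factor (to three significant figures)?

With everything in SI (GPa, ×10⁻⁶/K, MPa):
  alloy P: E = 43.48, α = 26.6, σ_y = 255.0 → σ = 264 MPa, n = 0.967
  alloy Q: E = 66.86, α = 1.53, σ_y = 841.0 → σ = 23.3 MPa, n = 36.1
  alloy C: E = 209.5, α = 11.4, σ_y = 222.0 → σ = 545 MPa, n = 0.408
The minimum is alloy C at n = 0.408.

alloy C, n = 0.408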